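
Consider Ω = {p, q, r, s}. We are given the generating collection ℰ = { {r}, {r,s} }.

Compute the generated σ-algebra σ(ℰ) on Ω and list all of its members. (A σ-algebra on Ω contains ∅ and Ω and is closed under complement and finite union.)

Seed the family with ℰ together with ∅ and Ω: { ∅, {r}, {r,s}, Ω }.
Round 1: +2 →
  {p,q}  = complement {r,s}
  {p,q,s}  = complement {r}
  [6 total]
Round 2 (1 new):
  {p,q,r}  = {r} ∪ {p,q}
  [7 total]
Round 3: 1 new —
  {s}  = complement {p,q,r}
  [8 total]
Round 4: stable.

Therefore σ(ℰ) = { ∅, {r}, {s}, {p,q}, {r,s}, {p,q,r}, {p,q,s}, Ω } (|σ(ℰ)| = 8).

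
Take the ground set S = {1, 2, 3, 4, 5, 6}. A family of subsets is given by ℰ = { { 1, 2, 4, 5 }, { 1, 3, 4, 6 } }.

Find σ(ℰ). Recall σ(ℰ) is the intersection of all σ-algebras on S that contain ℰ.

Seed the family with ℰ together with ∅ and S: { {  }, { 1, 2, 4, 5 }, { 1, 3, 4, 6 }, S }.
Pass 1 adds 2:
  { 2, 5 }  = ᶜ of { 1, 3, 4, 6 }
  { 3, 6 }  = ᶜ of { 1, 2, 4, 5 }
  [6 total]
Pass 2 adds 1:
  { 2, 3, 5, 6 }  = { 2, 5 } ∪ { 3, 6 }
  [7 total]
Pass 3: 1 new —
  { 1, 4 }  = ᶜ of { 2, 3, 5, 6 }
  [8 total]
Pass 4: closed — nothing new.

Hence σ(ℰ) has 8 members: { {  }, { 1, 4 }, { 2, 5 }, { 3, 6 }, { 1, 2, 4, 5 }, { 1, 3, 4, 6 }, { 2, 3, 5, 6 }, S }.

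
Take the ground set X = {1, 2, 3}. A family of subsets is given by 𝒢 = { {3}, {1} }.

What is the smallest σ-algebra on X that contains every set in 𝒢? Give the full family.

|σ(𝒢)| = 8.  σ(𝒢) = { {}, {1}, {2}, {3}, {1, 2}, {1, 3}, {2, 3}, X }

Check:
Seed the family with 𝒢 together with ∅ and X: { {}, {1}, {3}, X }.
Round 1 (3 new):
  {1, 2}  = X∖{3}
  {1, 3}  = {3} ∪ {1}
  {2, 3}  = X∖{1}
Round 2 (1 new):
  {2}  = X∖{1, 3}
Round 3 adds nothing — fixpoint reached.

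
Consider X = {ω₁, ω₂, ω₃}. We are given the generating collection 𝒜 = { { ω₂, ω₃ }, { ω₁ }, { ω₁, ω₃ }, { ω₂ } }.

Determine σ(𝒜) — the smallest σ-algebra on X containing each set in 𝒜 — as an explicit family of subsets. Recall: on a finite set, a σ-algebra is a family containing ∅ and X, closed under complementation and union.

Answer: σ(𝒜) = { ∅, { ω₁ }, { ω₂ }, { ω₃ }, { ω₁, ω₂ }, { ω₁, ω₃ }, { ω₂, ω₃ }, X }

Working:
Initial family (6 sets): { ∅, { ω₁ }, { ω₂ }, { ω₁, ω₃ }, { ω₂, ω₃ }, X }.
Round 1 adds 1:
  { ω₁, ω₂ }  = { ω₂ } ∪ { ω₁ }
  — 7 sets.
Round 2: +1 →
  { ω₃ }  = complement { ω₁, ω₂ }
  — 8 sets.
Round 3: stable.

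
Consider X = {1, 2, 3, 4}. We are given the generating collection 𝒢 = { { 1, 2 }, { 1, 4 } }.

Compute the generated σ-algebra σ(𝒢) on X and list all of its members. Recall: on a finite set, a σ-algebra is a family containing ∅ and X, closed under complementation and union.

|σ(𝒢)| = 16.  σ(𝒢) = { {}, { 1 }, { 2 }, { 3 }, { 4 }, { 1, 2 }, { 1, 3 }, { 1, 4 }, { 2, 3 }, { 2, 4 }, { 3, 4 }, { 1, 2, 3 }, { 1, 2, 4 }, { 1, 3, 4 }, { 2, 3, 4 }, X }

Derivation:
Initial family (4 sets): { {}, { 1, 2 }, { 1, 4 }, X }.
Iteration 1 (3 new):
  { 2, 3 }  = ᶜ of { 1, 4 }
  { 3, 4 }  = ᶜ of { 1, 2 }
  { 1, 2, 4 }  = { 1, 2 } ∪ { 1, 4 }
  |family| = 7
Iteration 2: 4 new —
  { 3 }  = ᶜ of { 1, 2, 4 }
  { 1, 2, 3 }  = { 2, 3 } ∪ { 1, 2 }
  { 1, 3, 4 }  = { 3, 4 } ∪ { 1, 4 }
  { 2, 3, 4 }  = { 3, 4 } ∪ { 2, 3 }
  |family| = 11
Iteration 3 (3 new):
  { 1 }  = ᶜ of { 2, 3, 4 }
  { 2 }  = ᶜ of { 1, 3, 4 }
  { 4 }  = ᶜ of { 1, 2, 3 }
  |family| = 14
Iteration 4. New:
  { 1, 3 }  = { 3 } ∪ { 1 }
  { 2, 4 }  = { 4 } ∪ { 2 }
  |family| = 16
Iteration 5: no new sets; the family is a σ-algebra.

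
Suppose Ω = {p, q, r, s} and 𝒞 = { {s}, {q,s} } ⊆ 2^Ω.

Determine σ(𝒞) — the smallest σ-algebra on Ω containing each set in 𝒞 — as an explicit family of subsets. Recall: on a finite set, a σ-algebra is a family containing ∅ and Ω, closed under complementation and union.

|σ(𝒞)| = 8.  σ(𝒞) = { ∅, {q}, {s}, {p,r}, {q,s}, {p,q,r}, {p,r,s}, Ω }

Working:
Start: 𝒞 ∪ {∅, Ω} = { ∅, {s}, {q,s}, Ω }.
Pass 1. New:
  {p,r}  = Ω∖{q,s}
  {p,q,r}  = Ω∖{s}
  [6 total]
Pass 2: 1 new —
  {p,r,s}  = {p,r} ∪ {s}
  [7 total]
Pass 3. New:
  {q}  = Ω∖{p,r,s}
  [8 total]
Pass 4: no new sets; the family is a σ-algebra.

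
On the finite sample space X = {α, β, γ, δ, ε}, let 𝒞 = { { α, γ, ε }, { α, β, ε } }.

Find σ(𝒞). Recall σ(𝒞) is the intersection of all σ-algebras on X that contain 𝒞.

σ(𝒞) = { {}, { β }, { γ }, { δ }, { α, ε }, { β, γ }, { β, δ }, { γ, δ }, { α, β, ε }, { α, γ, ε }, { α, δ, ε }, { β, γ, δ }, { α, β, γ, ε }, { α, β, δ, ε }, { α, γ, δ, ε }, X }

Trace:
Start: 𝒞 ∪ {∅, X} = { {}, { α, β, ε }, { α, γ, ε }, X }.
Round 1. New:
  { β, δ }  = { α, γ, ε }ᶜ
  { γ, δ }  = { α, β, ε }ᶜ
  { α, β, γ, ε }  = { α, γ, ε } ∪ { α, β, ε }
  (now 7)
Round 2 adds 4:
  { δ }  = { α, β, γ, ε }ᶜ
  { β, γ, δ }  = { γ, δ } ∪ { β, δ }
  { α, β, δ, ε }  = { α, β, ε } ∪ { β, δ }
  { α, γ, δ, ε }  = { γ, δ } ∪ { α, γ, ε }
  (now 11)
Round 3 adds 3:
  { β }  = { α, γ, δ, ε }ᶜ
  { γ }  = { α, β, δ, ε }ᶜ
  { α, ε }  = { β, γ, δ }ᶜ
  (now 14)
Round 4: +2 →
  { β, γ }  = { γ } ∪ { β }
  { α, δ, ε }  = { α, ε } ∪ { δ }
  (now 16)
After Round 5 the family is unchanged; done.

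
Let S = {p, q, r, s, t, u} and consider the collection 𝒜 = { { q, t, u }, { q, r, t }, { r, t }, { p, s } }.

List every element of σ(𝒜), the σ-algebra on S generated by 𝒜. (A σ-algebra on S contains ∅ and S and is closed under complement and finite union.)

|σ(𝒜)| = 32.  σ(𝒜) = { {  }, { q }, { r }, { t }, { u }, { p, s }, { q, r }, { q, t }, { q, u }, { r, t }, { r, u }, { t, u }, { p, q, s }, { p, r, s }, { p, s, t }, { p, s, u }, { q, r, t }, { q, r, u }, { q, t, u }, { r, t, u }, { p, q, r, s }, { p, q, s, t }, { p, q, s, u }, { p, r, s, t }, { p, r, s, u }, { p, s, t, u }, { q, r, t, u }, { p, q, r, s, t }, { p, q, r, s, u }, { p, q, s, t, u }, { p, r, s, t, u }, S }

Working:
Begin from { {  }, { p, s }, { r, t }, { q, r, t }, { q, t, u }, S } (that is, 𝒜 plus ∅ and S).
Iteration 1 adds 7:
  { p, r, s }  = { q, t, u }ᶜ
  { p, s, u }  = { q, r, t }ᶜ
  { p, q, s, u }  = { r, t }ᶜ
  { p, r, s, t }  = { p, s } ∪ { r, t }
  { q, r, t, u }  = { p, s }ᶜ
  { p, q, r, s, t }  = { q, r, t } ∪ { p, s }
  { p, q, s, t, u }  = { p, s } ∪ { q, t, u }
  — 13 sets.
Iteration 2 adds 6:
  { r }  = { p, q, s, t, u }ᶜ
  { u }  = { p, q, r, s, t }ᶜ
  { q, u }  = { p, r, s, t }ᶜ
  { p, r, s, u }  = { p, s, u } ∪ { p, r, s }
  { p, q, r, s, u }  = { p, q, s, u } ∪ { p, r, s }
  { p, r, s, t, u }  = { p, s, u } ∪ { p, r, s, t }
  — 19 sets.
Iteration 3: +6 →
  { q }  = { p, r, s, t, u }ᶜ
  { t }  = { p, q, r, s, u }ᶜ
  { q, t }  = { p, r, s, u }ᶜ
  { r, u }  = { u } ∪ { r }
  { q, r, u }  = { q, u } ∪ { r }
  { r, t, u }  = { r, t } ∪ { u }
  — 25 sets.
Iteration 4 (7 new):
  { q, r }  = { q } ∪ { r }
  { t, u }  = { u } ∪ { t }
  { p, q, s }  = { r, t, u }ᶜ
  { p, s, t }  = { q, r, u }ᶜ
  { p, q, r, s }  = { q } ∪ { p, r, s }
  { p, q, s, t }  = { r, u }ᶜ
  { p, s, t, u }  = { p, s, u } ∪ { t }
  — 32 sets.
Iteration 5: already closed under ᶜ and ∪.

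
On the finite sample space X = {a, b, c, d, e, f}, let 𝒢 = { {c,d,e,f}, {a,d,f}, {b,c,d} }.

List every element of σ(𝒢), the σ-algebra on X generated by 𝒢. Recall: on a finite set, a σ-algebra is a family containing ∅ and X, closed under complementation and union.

|σ(𝒢)| = 64.  σ(𝒢) = { {}, {a}, {b}, {c}, {d}, {e}, {f}, {a,b}, {a,c}, {a,d}, {a,e}, {a,f}, {b,c}, {b,d}, {b,e}, {b,f}, {c,d}, {c,e}, {c,f}, {d,e}, {d,f}, {e,f}, {a,b,c}, {a,b,d}, {a,b,e}, {a,b,f}, {a,c,d}, {a,c,e}, {a,c,f}, {a,d,e}, {a,d,f}, {a,e,f}, {b,c,d}, {b,c,e}, {b,c,f}, {b,d,e}, {b,d,f}, {b,e,f}, {c,d,e}, {c,d,f}, {c,e,f}, {d,e,f}, {a,b,c,d}, {a,b,c,e}, {a,b,c,f}, {a,b,d,e}, {a,b,d,f}, {a,b,e,f}, {a,c,d,e}, {a,c,d,f}, {a,c,e,f}, {a,d,e,f}, {b,c,d,e}, {b,c,d,f}, {b,c,e,f}, {b,d,e,f}, {c,d,e,f}, {a,b,c,d,e}, {a,b,c,d,f}, {a,b,c,e,f}, {a,b,d,e,f}, {a,c,d,e,f}, {b,c,d,e,f}, X }

Check:
Take S₀ = 𝒢 ∪ {∅, X} = { {}, {a,d,f}, {b,c,d}, {c,d,e,f}, X }.
Iteration 1: +6 →
  {a,b}  = ᶜ of {c,d,e,f}
  {a,e,f}  = ᶜ of {b,c,d}
  {b,c,e}  = ᶜ of {a,d,f}
  {a,b,c,d,f}  = {b,c,d} ∪ {a,d,f}
  {a,c,d,e,f}  = {c,d,e,f} ∪ {a,d,f}
  {b,c,d,e,f}  = {b,c,d} ∪ {c,d,e,f}
  — 11 sets.
Iteration 2 adds 10:
  {a}  = ᶜ of {b,c,d,e,f}
  {b}  = ᶜ of {a,c,d,e,f}
  {e}  = ᶜ of {a,b,c,d,f}
  {a,b,c,d}  = {b,c,d} ∪ {a,b}
  {a,b,c,e}  = {a,b} ∪ {b,c,e}
  {a,b,d,f}  = {a,b} ∪ {a,d,f}
  {a,b,e,f}  = {a,b} ∪ {a,e,f}
  {a,d,e,f}  = {a,d,f} ∪ {a,e,f}
  {b,c,d,e}  = {b,c,d} ∪ {b,c,e}
  {a,b,c,e,f}  = {b,c,e} ∪ {a,e,f}
  — 21 sets.
Iteration 3: 12 new —
  {d}  = ᶜ of {a,b,c,e,f}
  {a,e}  = {e} ∪ {a}
  {a,f}  = ᶜ of {b,c,d,e}
  {b,c}  = ᶜ of {a,d,e,f}
  {b,e}  = {b} ∪ {e}
  {c,d}  = ᶜ of {a,b,e,f}
  {c,e}  = ᶜ of {a,b,d,f}
  {d,f}  = ᶜ of {a,b,c,e}
  {e,f}  = ᶜ of {a,b,c,d}
  {a,b,e}  = {a,b} ∪ {e}
  {a,b,c,d,e}  = {b,c,d} ∪ {a,b,c,e}
  {a,b,d,e,f}  = {a,d,e,f} ∪ {b}
  — 33 sets.
Iteration 4 (26 new):
  {c}  = ᶜ of {a,b,d,e,f}
  {f}  = ᶜ of {a,b,c,d,e}
  {a,d}  = {a} ∪ {d}
  {b,d}  = {b} ∪ {d}
  {d,e}  = {e} ∪ {d}
  {a,b,c}  = {a,b} ∪ {b,c}
  {a,b,d}  = {a,b} ∪ {d}
  {a,b,f}  = {a,b} ∪ {a,f}
  {a,c,d}  = {c,d} ∪ {a}
  {a,c,e}  = {a} ∪ {c,e}
  {a,d,e}  = {a,e} ∪ {d}
  {b,d,e}  = {b,e} ∪ {d}
  {b,d,f}  = {b} ∪ {d,f}
  {b,e,f}  = {b,e} ∪ {e,f}
  {c,d,e}  = {c,d} ∪ {e}
  {c,d,f}  = ᶜ of {a,b,e}
  {c,e,f}  = {e,f} ∪ {c,e}
  {d,e,f}  = {e,f} ∪ {d}
  {a,b,c,f}  = {a,f} ∪ {b,c}
  {a,b,d,e}  = {a,b,e} ∪ {d}
  {a,c,d,e}  = {c,d} ∪ {a,e}
  {a,c,d,f}  = ᶜ of {b,e}
  {a,c,e,f}  = {a,f} ∪ {c,e}
  {b,c,d,f}  = ᶜ of {a,e}
  {b,c,e,f}  = {e,f} ∪ {b,c,e}
  {b,d,e,f}  = {b,e} ∪ {d,f}
  — 59 sets.
Iteration 5 (5 new):
  {a,c}  = ᶜ of {b,d,e,f}
  {b,f}  = ᶜ of {a,c,d,e}
  {c,f}  = ᶜ of {a,b,d,e}
  {a,c,f}  = ᶜ of {b,d,e}
  {b,c,f}  = ᶜ of {a,d,e}
  — 64 sets.
Iteration 6: already closed under ᶜ and ∪.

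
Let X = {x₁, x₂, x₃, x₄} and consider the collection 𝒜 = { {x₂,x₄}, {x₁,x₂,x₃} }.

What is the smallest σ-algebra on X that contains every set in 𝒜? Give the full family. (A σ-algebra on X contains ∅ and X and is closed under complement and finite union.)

Take S₀ = 𝒜 ∪ {∅, X} = { {}, {x₂,x₄}, {x₁,x₂,x₃}, X }.
Pass 1 (2 new):
  {x₄}  = ᶜ of {x₁,x₂,x₃}
  {x₁,x₃}  = ᶜ of {x₂,x₄}
Pass 2. New:
  {x₁,x₃,x₄}  = {x₁,x₃} ∪ {x₄}
Pass 3 (1 new):
  {x₂}  = ᶜ of {x₁,x₃,x₄}
After Pass 4 the family is unchanged; done.

σ(𝒜) = { {}, {x₂}, {x₄}, {x₁,x₃}, {x₂,x₄}, {x₁,x₂,x₃}, {x₁,x₃,x₄}, X }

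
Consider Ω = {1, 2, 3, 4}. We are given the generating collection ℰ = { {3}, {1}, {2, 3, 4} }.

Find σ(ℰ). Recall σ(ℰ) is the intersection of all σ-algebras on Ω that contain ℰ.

Answer: σ(ℰ) = { {}, {1}, {3}, {1, 3}, {2, 4}, {1, 2, 4}, {2, 3, 4}, Ω }

Derivation:
Start: ℰ ∪ {∅, Ω} = { {}, {1}, {3}, {2, 3, 4}, Ω }.
Iteration 1: 2 new —
  {1, 3}  = {3} ∪ {1}
  {1, 2, 4}  = Ω∖{3}
  — 7 sets.
Iteration 2 adds 1:
  {2, 4}  = Ω∖{1, 3}
  — 8 sets.
After Iteration 3 the family is unchanged; done.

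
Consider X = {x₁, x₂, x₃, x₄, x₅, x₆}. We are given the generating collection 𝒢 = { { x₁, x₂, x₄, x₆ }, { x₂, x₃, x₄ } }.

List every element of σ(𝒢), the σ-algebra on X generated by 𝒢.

σ(𝒢) = { {}, { x₃ }, { x₅ }, { x₁, x₆ }, { x₂, x₄ }, { x₃, x₅ }, { x₁, x₃, x₆ }, { x₁, x₅, x₆ }, { x₂, x₃, x₄ }, { x₂, x₄, x₅ }, { x₁, x₂, x₄, x₆ }, { x₁, x₃, x₅, x₆ }, { x₂, x₃, x₄, x₅ }, { x₁, x₂, x₃, x₄, x₆ }, { x₁, x₂, x₄, x₅, x₆ }, X }

Working:
Initial family (4 sets): { {}, { x₂, x₃, x₄ }, { x₁, x₂, x₄, x₆ }, X }.
Round 1. New:
  { x₃, x₅ }  = { x₁, x₂, x₄, x₆ }ᶜ
  { x₁, x₅, x₆ }  = { x₂, x₃, x₄ }ᶜ
  { x₁, x₂, x₃, x₄, x₆ }  = { x₂, x₃, x₄ } ∪ { x₁, x₂, x₄, x₆ }
Round 2. New:
  { x₅ }  = { x₁, x₂, x₃, x₄, x₆ }ᶜ
  { x₁, x₃, x₅, x₆ }  = { x₁, x₅, x₆ } ∪ { x₃, x₅ }
  { x₂, x₃, x₄, x₅ }  = { x₂, x₃, x₄ } ∪ { x₃, x₅ }
  { x₁, x₂, x₄, x₅, x₆ }  = { x₁, x₂, x₄, x₆ } ∪ { x₁, x₅, x₆ }
Round 3: +3 →
  { x₃ }  = { x₁, x₂, x₄, x₅, x₆ }ᶜ
  { x₁, x₆ }  = { x₂, x₃, x₄, x₅ }ᶜ
  { x₂, x₄ }  = { x₁, x₃, x₅, x₆ }ᶜ
Round 4: 2 new —
  { x₁, x₃, x₆ }  = { x₃ } ∪ { x₁, x₆ }
  { x₂, x₄, x₅ }  = { x₂, x₄ } ∪ { x₅ }
Round 5: stable.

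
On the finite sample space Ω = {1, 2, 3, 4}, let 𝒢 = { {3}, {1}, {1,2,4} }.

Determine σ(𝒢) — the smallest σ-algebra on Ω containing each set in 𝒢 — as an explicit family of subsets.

σ(𝒢) (8 sets): { {}, {1}, {3}, {1,3}, {2,4}, {1,2,4}, {2,3,4}, Ω }

Trace:
Seed the family with 𝒢 together with ∅ and Ω: { {}, {1}, {3}, {1,2,4}, Ω }.
Round 1 adds 2:
  {1,3}  = {3} ∪ {1}
  {2,3,4}  = ᶜ of {1}
  — 7 sets.
Round 2. New:
  {2,4}  = ᶜ of {1,3}
  — 8 sets.
Round 3 adds nothing — fixpoint reached.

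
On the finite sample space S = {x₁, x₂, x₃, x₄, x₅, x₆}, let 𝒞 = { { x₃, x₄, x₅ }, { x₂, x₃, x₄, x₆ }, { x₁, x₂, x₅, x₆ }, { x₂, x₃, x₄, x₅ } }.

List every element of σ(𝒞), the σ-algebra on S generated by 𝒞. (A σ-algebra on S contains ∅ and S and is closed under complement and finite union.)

Begin from { ∅, { x₃, x₄, x₅ }, { x₁, x₂, x₅, x₆ }, { x₂, x₃, x₄, x₅ }, { x₂, x₃, x₄, x₆ }, S } (that is, 𝒞 plus ∅ and S).
Round 1: +5 →
  { x₁, x₅ }  = ᶜ of { x₂, x₃, x₄, x₆ }
  { x₁, x₆ }  = ᶜ of { x₂, x₃, x₄, x₅ }
  { x₃, x₄ }  = ᶜ of { x₁, x₂, x₅, x₆ }
  { x₁, x₂, x₆ }  = ᶜ of { x₃, x₄, x₅ }
  { x₂, x₃, x₄, x₅, x₆ }  = { x₃, x₄, x₅ } ∪ { x₂, x₃, x₄, x₆ }
  — 11 sets.
Round 2: 7 new —
  { x₁ }  = ᶜ of { x₂, x₃, x₄, x₅, x₆ }
  { x₁, x₅, x₆ }  = { x₁, x₆ } ∪ { x₁, x₅ }
  { x₁, x₃, x₄, x₅ }  = { x₃, x₄, x₅ } ∪ { x₁, x₅ }
  { x₁, x₃, x₄, x₆ }  = { x₃, x₄ } ∪ { x₁, x₆ }
  { x₁, x₂, x₃, x₄, x₅ }  = { x₂, x₃, x₄, x₅ } ∪ { x₁, x₅ }
  { x₁, x₂, x₃, x₄, x₆ }  = { x₃, x₄ } ∪ { x₁, x₂, x₆ }
  { x₁, x₃, x₄, x₅, x₆ }  = { x₃, x₄, x₅ } ∪ { x₁, x₆ }
  — 18 sets.
Round 3. New:
  { x₂ }  = ᶜ of { x₁, x₃, x₄, x₅, x₆ }
  { x₅ }  = ᶜ of { x₁, x₂, x₃, x₄, x₆ }
  { x₆ }  = ᶜ of { x₁, x₂, x₃, x₄, x₅ }
  { x₂, x₅ }  = ᶜ of { x₁, x₃, x₄, x₆ }
  { x₂, x₆ }  = ᶜ of { x₁, x₃, x₄, x₅ }
  { x₁, x₃, x₄ }  = { x₃, x₄ } ∪ { x₁ }
  { x₂, x₃, x₄ }  = ᶜ of { x₁, x₅, x₆ }
  — 25 sets.
Round 4. New:
  { x₁, x₂ }  = { x₂ } ∪ { x₁ }
  { x₅, x₆ }  = { x₆ } ∪ { x₅ }
  { x₁, x₂, x₅ }  = { x₂, x₅ } ∪ { x₁, x₅ }
  { x₂, x₅, x₆ }  = ᶜ of { x₁, x₃, x₄ }
  { x₃, x₄, x₆ }  = { x₃, x₄ } ∪ { x₆ }
  { x₁, x₂, x₃, x₄ }  = { x₂, x₃, x₄ } ∪ { x₁, x₃, x₄ }
  { x₃, x₄, x₅, x₆ }  = { x₃, x₄, x₅ } ∪ { x₆ }
  — 32 sets.
Round 5: already closed under ᶜ and ∪.

Therefore σ(𝒞) = { ∅, { x₁ }, { x₂ }, { x₅ }, { x₆ }, { x₁, x₂ }, { x₁, x₅ }, { x₁, x₆ }, { x₂, x₅ }, { x₂, x₆ }, { x₃, x₄ }, { x₅, x₆ }, { x₁, x₂, x₅ }, { x₁, x₂, x₆ }, { x₁, x₃, x₄ }, { x₁, x₅, x₆ }, { x₂, x₃, x₄ }, { x₂, x₅, x₆ }, { x₃, x₄, x₅ }, { x₃, x₄, x₆ }, { x₁, x₂, x₃, x₄ }, { x₁, x₂, x₅, x₆ }, { x₁, x₃, x₄, x₅ }, { x₁, x₃, x₄, x₆ }, { x₂, x₃, x₄, x₅ }, { x₂, x₃, x₄, x₆ }, { x₃, x₄, x₅, x₆ }, { x₁, x₂, x₃, x₄, x₅ }, { x₁, x₂, x₃, x₄, x₆ }, { x₁, x₃, x₄, x₅, x₆ }, { x₂, x₃, x₄, x₅, x₆ }, S } (|σ(𝒞)| = 32).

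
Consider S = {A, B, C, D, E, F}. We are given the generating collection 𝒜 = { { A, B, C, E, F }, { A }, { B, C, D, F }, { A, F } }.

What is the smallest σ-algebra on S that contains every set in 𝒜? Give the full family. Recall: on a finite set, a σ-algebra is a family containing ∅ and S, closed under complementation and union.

Begin from { ∅, { A }, { A, F }, { B, C, D, F }, { A, B, C, E, F }, S } (that is, 𝒜 plus ∅ and S).
Step 1 (5 new):
  { D }  = complement { A, B, C, E, F }
  { A, E }  = complement { B, C, D, F }
  { B, C, D, E }  = complement { A, F }
  { A, B, C, D, F }  = { B, C, D, F } ∪ { A, F }
  { B, C, D, E, F }  = complement { A }
  |family| = 11
Step 2. New:
  { E }  = complement { A, B, C, D, F }
  { A, D }  = { D } ∪ { A }
  { A, D, E }  = { A, E } ∪ { D }
  { A, D, F }  = { A, F } ∪ { D }
  { A, E, F }  = { A, F } ∪ { A, E }
  { A, B, C, D, E }  = { B, C, D, E } ∪ { A, E }
  |family| = 17
Step 3 adds 7:
  { F }  = complement { A, B, C, D, E }
  { D, E }  = { D } ∪ { E }
  { B, C, D }  = complement { A, E, F }
  { B, C, E }  = complement { A, D, F }
  { B, C, F }  = complement { A, D, E }
  { A, D, E, F }  = { A, D, E } ∪ { A, E, F }
  { B, C, E, F }  = complement { A, D }
  |family| = 24
Step 4 (7 new):
  { B, C }  = complement { A, D, E, F }
  { D, F }  = { F } ∪ { D }
  { E, F }  = { F } ∪ { E }
  { D, E, F }  = { F } ∪ { D, E }
  { A, B, C, D }  = { B, C, D } ∪ { A, D }
  { A, B, C, E }  = { B, C, E } ∪ { A, E }
  { A, B, C, F }  = complement { D, E }
  |family| = 31
Step 5 (1 new):
  { A, B, C }  = complement { D, E, F }
  |family| = 32
Step 6 adds nothing — fixpoint reached.

Therefore σ(𝒜) = { ∅, { A }, { D }, { E }, { F }, { A, D }, { A, E }, { A, F }, { B, C }, { D, E }, { D, F }, { E, F }, { A, B, C }, { A, D, E }, { A, D, F }, { A, E, F }, { B, C, D }, { B, C, E }, { B, C, F }, { D, E, F }, { A, B, C, D }, { A, B, C, E }, { A, B, C, F }, { A, D, E, F }, { B, C, D, E }, { B, C, D, F }, { B, C, E, F }, { A, B, C, D, E }, { A, B, C, D, F }, { A, B, C, E, F }, { B, C, D, E, F }, S } (|σ(𝒜)| = 32).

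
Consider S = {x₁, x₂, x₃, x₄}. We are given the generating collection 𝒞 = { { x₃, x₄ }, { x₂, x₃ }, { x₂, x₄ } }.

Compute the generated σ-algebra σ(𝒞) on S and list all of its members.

Take S₀ = 𝒞 ∪ {∅, S} = { {  }, { x₂, x₃ }, { x₂, x₄ }, { x₃, x₄ }, S }.
Pass 1: 4 new —
  { x₁, x₂ }  = { x₃, x₄ }ᶜ
  { x₁, x₃ }  = { x₂, x₄ }ᶜ
  { x₁, x₄ }  = { x₂, x₃ }ᶜ
  { x₂, x₃, x₄ }  = { x₃, x₄ } ∪ { x₂, x₃ }
  |family| = 9
Pass 2: 4 new —
  { x₁ }  = { x₂, x₃, x₄ }ᶜ
  { x₁, x₂, x₃ }  = { x₁, x₂ } ∪ { x₂, x₃ }
  { x₁, x₂, x₄ }  = { x₁, x₂ } ∪ { x₁, x₄ }
  { x₁, x₃, x₄ }  = { x₃, x₄ } ∪ { x₁, x₄ }
  |family| = 13
Pass 3 (3 new):
  { x₂ }  = { x₁, x₃, x₄ }ᶜ
  { x₃ }  = { x₁, x₂, x₄ }ᶜ
  { x₄ }  = { x₁, x₂, x₃ }ᶜ
  |family| = 16
Pass 4: stable.

Therefore σ(𝒞) = { {  }, { x₁ }, { x₂ }, { x₃ }, { x₄ }, { x₁, x₂ }, { x₁, x₃ }, { x₁, x₄ }, { x₂, x₃ }, { x₂, x₄ }, { x₃, x₄ }, { x₁, x₂, x₃ }, { x₁, x₂, x₄ }, { x₁, x₃, x₄ }, { x₂, x₃, x₄ }, S } (|σ(𝒞)| = 16).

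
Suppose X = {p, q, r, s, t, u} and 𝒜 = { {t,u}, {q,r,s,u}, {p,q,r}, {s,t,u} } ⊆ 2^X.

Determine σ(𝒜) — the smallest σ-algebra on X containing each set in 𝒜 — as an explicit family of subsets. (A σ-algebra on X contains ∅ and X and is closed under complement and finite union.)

σ(𝒜) (32 sets): { {}, {p}, {s}, {t}, {u}, {p,s}, {p,t}, {p,u}, {q,r}, {s,t}, {s,u}, {t,u}, {p,q,r}, {p,s,t}, {p,s,u}, {p,t,u}, {q,r,s}, {q,r,t}, {q,r,u}, {s,t,u}, {p,q,r,s}, {p,q,r,t}, {p,q,r,u}, {p,s,t,u}, {q,r,s,t}, {q,r,s,u}, {q,r,t,u}, {p,q,r,s,t}, {p,q,r,s,u}, {p,q,r,t,u}, {q,r,s,t,u}, X }

Derivation:
Begin from { {}, {t,u}, {p,q,r}, {s,t,u}, {q,r,s,u}, X } (that is, 𝒜 plus ∅ and X).
Iteration 1: +5 →
  {p,t}  = ᶜ of {q,r,s,u}
  {p,q,r,s}  = ᶜ of {t,u}
  {p,q,r,s,u}  = {p,q,r} ∪ {q,r,s,u}
  {p,q,r,t,u}  = {p,q,r} ∪ {t,u}
  {q,r,s,t,u}  = {t,u} ∪ {q,r,s,u}
Iteration 2: +7 →
  {p}  = ᶜ of {q,r,s,t,u}
  {s}  = ᶜ of {p,q,r,t,u}
  {t}  = ᶜ of {p,q,r,s,u}
  {p,t,u}  = {t,u} ∪ {p,t}
  {p,q,r,t}  = {p,q,r} ∪ {p,t}
  {p,s,t,u}  = {p,t} ∪ {s,t,u}
  {p,q,r,s,t}  = {p,t} ∪ {p,q,r,s}
Iteration 3: +7 →
  {u}  = ᶜ of {p,q,r,s,t}
  {p,s}  = {p} ∪ {s}
  {q,r}  = ᶜ of {p,s,t,u}
  {s,t}  = {s} ∪ {t}
  {s,u}  = ᶜ of {p,q,r,t}
  {p,s,t}  = {p,t} ∪ {s}
  {q,r,s}  = ᶜ of {p,t,u}
Iteration 4 adds 7:
  {p,u}  = {u} ∪ {p}
  {p,s,u}  = {u} ∪ {p,s}
  {q,r,t}  = {t} ∪ {q,r}
  {q,r,u}  = ᶜ of {p,s,t}
  {p,q,r,u}  = ᶜ of {s,t}
  {q,r,s,t}  = {q,r,s} ∪ {t}
  {q,r,t,u}  = ᶜ of {p,s}
Iteration 5: already closed under ᶜ and ∪.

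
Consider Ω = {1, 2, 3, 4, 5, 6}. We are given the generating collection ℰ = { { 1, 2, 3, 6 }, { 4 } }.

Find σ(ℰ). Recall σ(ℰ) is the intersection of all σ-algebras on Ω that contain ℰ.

Take S₀ = ℰ ∪ {∅, Ω} = { ∅, { 4 }, { 1, 2, 3, 6 }, Ω }.
Round 1: 3 new —
  { 4, 5 }  = ᶜ of { 1, 2, 3, 6 }
  { 1, 2, 3, 4, 6 }  = { 1, 2, 3, 6 } ∪ { 4 }
  { 1, 2, 3, 5, 6 }  = ᶜ of { 4 }
  |family| = 7
Round 2: +1 →
  { 5 }  = ᶜ of { 1, 2, 3, 4, 6 }
  |family| = 8
After Round 3 the family is unchanged; done.

Hence σ(ℰ) has 8 members: { ∅, { 4 }, { 5 }, { 4, 5 }, { 1, 2, 3, 6 }, { 1, 2, 3, 4, 6 }, { 1, 2, 3, 5, 6 }, Ω }.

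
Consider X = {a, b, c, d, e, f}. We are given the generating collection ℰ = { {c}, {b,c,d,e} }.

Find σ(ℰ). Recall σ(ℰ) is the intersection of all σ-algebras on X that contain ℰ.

Initial family (4 sets): { ∅, {c}, {b,c,d,e}, X }.
Round 1: +2 →
  {a,f}  = complement {b,c,d,e}
  {a,b,d,e,f}  = complement {c}
  (now 6)
Round 2. New:
  {a,c,f}  = {c} ∪ {a,f}
  (now 7)
Round 3. New:
  {b,d,e}  = complement {a,c,f}
  (now 8)
Round 4 adds nothing — fixpoint reached.

σ(ℰ) = { ∅, {c}, {a,f}, {a,c,f}, {b,d,e}, {b,c,d,e}, {a,b,d,e,f}, X }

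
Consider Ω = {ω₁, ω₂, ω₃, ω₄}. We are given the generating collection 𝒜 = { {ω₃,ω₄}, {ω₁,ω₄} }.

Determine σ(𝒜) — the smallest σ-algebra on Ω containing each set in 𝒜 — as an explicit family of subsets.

Initial family (4 sets): { ∅, {ω₁,ω₄}, {ω₃,ω₄}, Ω }.
Pass 1. New:
  {ω₁,ω₂}  = Ω∖{ω₃,ω₄}
  {ω₂,ω₃}  = Ω∖{ω₁,ω₄}
  {ω₁,ω₃,ω₄}  = {ω₃,ω₄} ∪ {ω₁,ω₄}
Pass 2: +4 →
  {ω₂}  = Ω∖{ω₁,ω₃,ω₄}
  {ω₁,ω₂,ω₃}  = {ω₂,ω₃} ∪ {ω₁,ω₂}
  {ω₁,ω₂,ω₄}  = {ω₁,ω₄} ∪ {ω₁,ω₂}
  {ω₂,ω₃,ω₄}  = {ω₃,ω₄} ∪ {ω₂,ω₃}
Pass 3: 3 new —
  {ω₁}  = Ω∖{ω₂,ω₃,ω₄}
  {ω₃}  = Ω∖{ω₁,ω₂,ω₄}
  {ω₄}  = Ω∖{ω₁,ω₂,ω₃}
Pass 4 adds 2:
  {ω₁,ω₃}  = {ω₃} ∪ {ω₁}
  {ω₂,ω₄}  = {ω₄} ∪ {ω₂}
Pass 5: already closed under ᶜ and ∪.

|σ(𝒜)| = 16.  σ(𝒜) = { ∅, {ω₁}, {ω₂}, {ω₃}, {ω₄}, {ω₁,ω₂}, {ω₁,ω₃}, {ω₁,ω₄}, {ω₂,ω₃}, {ω₂,ω₄}, {ω₃,ω₄}, {ω₁,ω₂,ω₃}, {ω₁,ω₂,ω₄}, {ω₁,ω₃,ω₄}, {ω₂,ω₃,ω₄}, Ω }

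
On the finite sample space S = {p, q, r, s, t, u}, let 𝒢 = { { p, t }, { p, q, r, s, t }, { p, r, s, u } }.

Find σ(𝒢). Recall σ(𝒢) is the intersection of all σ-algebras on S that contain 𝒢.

σ(𝒢) (32 sets): { ∅, { p }, { q }, { t }, { u }, { p, q }, { p, t }, { p, u }, { q, t }, { q, u }, { r, s }, { t, u }, { p, q, t }, { p, q, u }, { p, r, s }, { p, t, u }, { q, r, s }, { q, t, u }, { r, s, t }, { r, s, u }, { p, q, r, s }, { p, q, t, u }, { p, r, s, t }, { p, r, s, u }, { q, r, s, t }, { q, r, s, u }, { r, s, t, u }, { p, q, r, s, t }, { p, q, r, s, u }, { p, r, s, t, u }, { q, r, s, t, u }, S }

Trace:
Start: 𝒢 ∪ {∅, S} = { ∅, { p, t }, { p, r, s, u }, { p, q, r, s, t }, S }.
Iteration 1: +4 →
  { u }  = ᶜ of { p, q, r, s, t }
  { q, t }  = ᶜ of { p, r, s, u }
  { q, r, s, u }  = ᶜ of { p, t }
  { p, r, s, t, u }  = { p, r, s, u } ∪ { p, t }
  — 9 sets.
Iteration 2: 6 new —
  { q }  = ᶜ of { p, r, s, t, u }
  { p, q, t }  = { q, t } ∪ { p, t }
  { p, t, u }  = { u } ∪ { p, t }
  { q, t, u }  = { q, t } ∪ { u }
  { p, q, r, s, u }  = { q, r, s, u } ∪ { p, r, s, u }
  { q, r, s, t, u }  = { q, t } ∪ { q, r, s, u }
  — 15 sets.
Iteration 3: +7 →
  { p }  = ᶜ of { q, r, s, t, u }
  { t }  = ᶜ of { p, q, r, s, u }
  { q, u }  = { q } ∪ { u }
  { p, r, s }  = ᶜ of { q, t, u }
  { q, r, s }  = ᶜ of { p, t, u }
  { r, s, u }  = ᶜ of { p, q, t }
  { p, q, t, u }  = { q, t } ∪ { p, t, u }
  — 22 sets.
Iteration 4 adds 9:
  { p, q }  = { q } ∪ { p }
  { p, u }  = { u } ∪ { p }
  { r, s }  = ᶜ of { p, q, t, u }
  { t, u }  = { u } ∪ { t }
  { p, q, u }  = { q, u } ∪ { p }
  { p, q, r, s }  = { q } ∪ { p, r, s }
  { p, r, s, t }  = ᶜ of { q, u }
  { q, r, s, t }  = { q, t } ∪ { q, r, s }
  { r, s, t, u }  = { r, s, u } ∪ { t }
  — 31 sets.
Iteration 5: 1 new —
  { r, s, t }  = ᶜ of { p, q, u }
  — 32 sets.
Iteration 6: already closed under ᶜ and ∪.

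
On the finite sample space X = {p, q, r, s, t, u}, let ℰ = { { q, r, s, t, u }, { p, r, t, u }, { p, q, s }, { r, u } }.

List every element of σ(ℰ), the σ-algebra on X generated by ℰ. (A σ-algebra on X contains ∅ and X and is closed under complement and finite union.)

Start: ℰ ∪ {∅, X} = { ∅, { r, u }, { p, q, s }, { p, r, t, u }, { q, r, s, t, u }, X }.
Iteration 1: +5 →
  { p }  = { q, r, s, t, u }ᶜ
  { q, s }  = { p, r, t, u }ᶜ
  { r, t, u }  = { p, q, s }ᶜ
  { p, q, s, t }  = { r, u }ᶜ
  { p, q, r, s, u }  = { r, u } ∪ { p, q, s }
Iteration 2: 3 new —
  { t }  = { p, q, r, s, u }ᶜ
  { p, r, u }  = { r, u } ∪ { p }
  { q, r, s, u }  = { r, u } ∪ { q, s }
Iteration 3 adds 2:
  { p, t }  = { q, r, s, u }ᶜ
  { q, s, t }  = { p, r, u }ᶜ
Iteration 4: closed — nothing new.

σ(ℰ) = { ∅, { p }, { t }, { p, t }, { q, s }, { r, u }, { p, q, s }, { p, r, u }, { q, s, t }, { r, t, u }, { p, q, s, t }, { p, r, t, u }, { q, r, s, u }, { p, q, r, s, u }, { q, r, s, t, u }, X }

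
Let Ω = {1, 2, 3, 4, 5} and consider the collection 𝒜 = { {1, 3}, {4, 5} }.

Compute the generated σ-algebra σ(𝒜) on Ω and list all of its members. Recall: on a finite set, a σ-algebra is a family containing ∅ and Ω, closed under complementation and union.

Start: 𝒜 ∪ {∅, Ω} = { {}, {1, 3}, {4, 5}, Ω }.
Iteration 1: 3 new —
  {1, 2, 3}  = complement {4, 5}
  {2, 4, 5}  = complement {1, 3}
  {1, 3, 4, 5}  = {1, 3} ∪ {4, 5}
  |family| = 7
Iteration 2: 1 new —
  {2}  = complement {1, 3, 4, 5}
  |family| = 8
Iteration 3: stable.

Therefore σ(𝒜) = { {}, {2}, {1, 3}, {4, 5}, {1, 2, 3}, {2, 4, 5}, {1, 3, 4, 5}, Ω } (|σ(𝒜)| = 8).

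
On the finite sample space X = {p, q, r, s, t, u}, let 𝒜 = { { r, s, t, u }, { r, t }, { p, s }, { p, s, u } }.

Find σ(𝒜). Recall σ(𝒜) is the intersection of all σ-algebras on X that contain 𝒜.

Begin from { {  }, { p, s }, { r, t }, { p, s, u }, { r, s, t, u }, X } (that is, 𝒜 plus ∅ and X).
Iteration 1 adds 6:
  { p, q }  = X∖{ r, s, t, u }
  { q, r, t }  = X∖{ p, s, u }
  { p, q, s, u }  = X∖{ r, t }
  { p, r, s, t }  = { p, s } ∪ { r, t }
  { q, r, t, u }  = X∖{ p, s }
  { p, r, s, t, u }  = { p, s } ∪ { r, s, t, u }
  [12 total]
Iteration 2: +7 →
  { q }  = X∖{ p, r, s, t, u }
  { q, u }  = X∖{ p, r, s, t }
  { p, q, s }  = { p, q } ∪ { p, s }
  { p, q, r, t }  = { p, q } ∪ { q, r, t }
  { p, q, r, s, t }  = { p, q } ∪ { p, r, s, t }
  { p, q, r, t, u }  = { p, q } ∪ { q, r, t, u }
  { q, r, s, t, u }  = { r, s, t, u } ∪ { q, r, t }
  [19 total]
Iteration 3: 6 new —
  { p }  = X∖{ q, r, s, t, u }
  { s }  = X∖{ p, q, r, t, u }
  { u }  = X∖{ p, q, r, s, t }
  { s, u }  = X∖{ p, q, r, t }
  { p, q, u }  = { p, q } ∪ { q, u }
  { r, t, u }  = X∖{ p, q, s }
  [25 total]
Iteration 4: +7 →
  { p, u }  = { p } ∪ { u }
  { q, s }  = { q } ∪ { s }
  { p, r, t }  = { p } ∪ { r, t }
  { q, s, u }  = { q } ∪ { s, u }
  { r, s, t }  = X∖{ p, q, u }
  { p, r, t, u }  = { p } ∪ { r, t, u }
  { q, r, s, t }  = { q, r, t } ∪ { s }
  [32 total]
Iteration 5: already closed under ᶜ and ∪.

Therefore σ(𝒜) = { {  }, { p }, { q }, { s }, { u }, { p, q }, { p, s }, { p, u }, { q, s }, { q, u }, { r, t }, { s, u }, { p, q, s }, { p, q, u }, { p, r, t }, { p, s, u }, { q, r, t }, { q, s, u }, { r, s, t }, { r, t, u }, { p, q, r, t }, { p, q, s, u }, { p, r, s, t }, { p, r, t, u }, { q, r, s, t }, { q, r, t, u }, { r, s, t, u }, { p, q, r, s, t }, { p, q, r, t, u }, { p, r, s, t, u }, { q, r, s, t, u }, X } (|σ(𝒜)| = 32).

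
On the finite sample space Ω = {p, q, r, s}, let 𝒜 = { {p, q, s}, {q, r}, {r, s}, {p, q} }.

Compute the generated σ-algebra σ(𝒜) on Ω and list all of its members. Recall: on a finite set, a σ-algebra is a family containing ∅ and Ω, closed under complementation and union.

Answer: σ(𝒜) = { {}, {p}, {q}, {r}, {s}, {p, q}, {p, r}, {p, s}, {q, r}, {q, s}, {r, s}, {p, q, r}, {p, q, s}, {p, r, s}, {q, r, s}, Ω }

Trace:
Initial family (6 sets): { {}, {p, q}, {q, r}, {r, s}, {p, q, s}, Ω }.
Pass 1. New:
  {r}  = ᶜ of {p, q, s}
  {p, s}  = ᶜ of {q, r}
  {p, q, r}  = {q, r} ∪ {p, q}
  {q, r, s}  = {r, s} ∪ {q, r}
Pass 2 adds 3:
  {p}  = ᶜ of {q, r, s}
  {s}  = ᶜ of {p, q, r}
  {p, r, s}  = {r, s} ∪ {p, s}
Pass 3: +2 →
  {q}  = ᶜ of {p, r, s}
  {p, r}  = {r} ∪ {p}
Pass 4 adds 1:
  {q, s}  = ᶜ of {p, r}
Pass 5 adds nothing — fixpoint reached.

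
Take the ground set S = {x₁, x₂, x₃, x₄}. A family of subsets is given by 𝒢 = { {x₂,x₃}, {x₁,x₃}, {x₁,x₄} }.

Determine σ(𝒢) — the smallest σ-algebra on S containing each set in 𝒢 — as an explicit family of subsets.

Answer: σ(𝒢) = { {}, {x₁}, {x₂}, {x₃}, {x₄}, {x₁,x₂}, {x₁,x₃}, {x₁,x₄}, {x₂,x₃}, {x₂,x₄}, {x₃,x₄}, {x₁,x₂,x₃}, {x₁,x₂,x₄}, {x₁,x₃,x₄}, {x₂,x₃,x₄}, S }

Working:
Take S₀ = 𝒢 ∪ {∅, S} = { {}, {x₁,x₃}, {x₁,x₄}, {x₂,x₃}, S }.
Iteration 1. New:
  {x₂,x₄}  = complement {x₁,x₃}
  {x₁,x₂,x₃}  = {x₂,x₃} ∪ {x₁,x₃}
  {x₁,x₃,x₄}  = {x₁,x₄} ∪ {x₁,x₃}
  (now 8)
Iteration 2: 4 new —
  {x₂}  = complement {x₁,x₃,x₄}
  {x₄}  = complement {x₁,x₂,x₃}
  {x₁,x₂,x₄}  = {x₁,x₄} ∪ {x₂,x₄}
  {x₂,x₃,x₄}  = {x₂,x₃} ∪ {x₂,x₄}
  (now 12)
Iteration 3 adds 2:
  {x₁}  = complement {x₂,x₃,x₄}
  {x₃}  = complement {x₁,x₂,x₄}
  (now 14)
Iteration 4. New:
  {x₁,x₂}  = {x₂} ∪ {x₁}
  {x₃,x₄}  = {x₃} ∪ {x₄}
  (now 16)
After Iteration 5 the family is unchanged; done.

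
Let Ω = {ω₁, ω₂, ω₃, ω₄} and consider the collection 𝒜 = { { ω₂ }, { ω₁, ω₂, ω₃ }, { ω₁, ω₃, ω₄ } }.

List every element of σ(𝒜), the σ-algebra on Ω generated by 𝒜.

Begin from { ∅, { ω₂ }, { ω₁, ω₂, ω₃ }, { ω₁, ω₃, ω₄ }, Ω } (that is, 𝒜 plus ∅ and Ω).
Step 1: 1 new —
  { ω₄ }  = ᶜ of { ω₁, ω₂, ω₃ }
  [6 total]
Step 2: +1 →
  { ω₂, ω₄ }  = { ω₄ } ∪ { ω₂ }
  [7 total]
Step 3 (1 new):
  { ω₁, ω₃ }  = ᶜ of { ω₂, ω₄ }
  [8 total]
Step 4: already closed under ᶜ and ∪.

Hence σ(𝒜) has 8 members: { ∅, { ω₂ }, { ω₄ }, { ω₁, ω₃ }, { ω₂, ω₄ }, { ω₁, ω₂, ω₃ }, { ω₁, ω₃, ω₄ }, Ω }.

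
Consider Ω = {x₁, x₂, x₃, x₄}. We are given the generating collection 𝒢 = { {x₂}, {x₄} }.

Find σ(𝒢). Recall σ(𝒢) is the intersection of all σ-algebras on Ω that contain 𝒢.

Initial family (4 sets): { {}, {x₂}, {x₄}, Ω }.
Pass 1 (3 new):
  {x₂, x₄}  = {x₂} ∪ {x₄}
  {x₁, x₂, x₃}  = ᶜ of {x₄}
  {x₁, x₃, x₄}  = ᶜ of {x₂}
Pass 2 adds 1:
  {x₁, x₃}  = ᶜ of {x₂, x₄}
Pass 3: no new sets; the family is a σ-algebra.

|σ(𝒢)| = 8.  σ(𝒢) = { {}, {x₂}, {x₄}, {x₁, x₃}, {x₂, x₄}, {x₁, x₂, x₃}, {x₁, x₃, x₄}, Ω }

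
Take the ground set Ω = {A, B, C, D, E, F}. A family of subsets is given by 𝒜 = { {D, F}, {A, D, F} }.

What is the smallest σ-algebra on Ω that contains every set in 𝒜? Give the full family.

Take S₀ = 𝒜 ∪ {∅, Ω} = { {}, {D, F}, {A, D, F}, Ω }.
Iteration 1: +2 →
  {B, C, E}  = ᶜ of {A, D, F}
  {A, B, C, E}  = ᶜ of {D, F}
  — 6 sets.
Iteration 2: +1 →
  {B, C, D, E, F}  = {B, C, E} ∪ {D, F}
  — 7 sets.
Iteration 3. New:
  {A}  = ᶜ of {B, C, D, E, F}
  — 8 sets.
Iteration 4 adds nothing — fixpoint reached.

|σ(𝒜)| = 8.  σ(𝒜) = { {}, {A}, {D, F}, {A, D, F}, {B, C, E}, {A, B, C, E}, {B, C, D, E, F}, Ω }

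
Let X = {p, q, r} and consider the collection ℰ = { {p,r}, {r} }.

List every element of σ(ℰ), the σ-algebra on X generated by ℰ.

σ(ℰ) = { {}, {p}, {q}, {r}, {p,q}, {p,r}, {q,r}, X }

Derivation:
Start: ℰ ∪ {∅, X} = { {}, {r}, {p,r}, X }.
Step 1: +2 →
  {q}  = {p,r}ᶜ
  {p,q}  = {r}ᶜ
  — 6 sets.
Step 2. New:
  {q,r}  = {r} ∪ {q}
  — 7 sets.
Step 3 (1 new):
  {p}  = {q,r}ᶜ
  — 8 sets.
Step 4: stable.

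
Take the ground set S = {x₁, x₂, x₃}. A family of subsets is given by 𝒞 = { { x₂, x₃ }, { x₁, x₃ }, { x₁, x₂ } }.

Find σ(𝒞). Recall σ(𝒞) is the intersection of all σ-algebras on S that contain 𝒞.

σ(𝒞) (8 sets): { {}, { x₁ }, { x₂ }, { x₃ }, { x₁, x₂ }, { x₁, x₃ }, { x₂, x₃ }, S }

Working:
Start: 𝒞 ∪ {∅, S} = { {}, { x₁, x₂ }, { x₁, x₃ }, { x₂, x₃ }, S }.
Step 1 adds 3:
  { x₁ }  = ᶜ of { x₂, x₃ }
  { x₂ }  = ᶜ of { x₁, x₃ }
  { x₃ }  = ᶜ of { x₁, x₂ }
After Step 2 the family is unchanged; done.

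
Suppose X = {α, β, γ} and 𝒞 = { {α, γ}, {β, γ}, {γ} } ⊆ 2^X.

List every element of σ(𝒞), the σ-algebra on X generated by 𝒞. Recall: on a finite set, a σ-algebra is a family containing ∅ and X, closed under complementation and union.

|σ(𝒞)| = 8.  σ(𝒞) = { {}, {α}, {β}, {γ}, {α, β}, {α, γ}, {β, γ}, X }

Working:
Begin from { {}, {γ}, {α, γ}, {β, γ}, X } (that is, 𝒞 plus ∅ and X).
Round 1 adds 3:
  {α}  = ᶜ of {β, γ}
  {β}  = ᶜ of {α, γ}
  {α, β}  = ᶜ of {γ}
  |family| = 8
Round 2: stable.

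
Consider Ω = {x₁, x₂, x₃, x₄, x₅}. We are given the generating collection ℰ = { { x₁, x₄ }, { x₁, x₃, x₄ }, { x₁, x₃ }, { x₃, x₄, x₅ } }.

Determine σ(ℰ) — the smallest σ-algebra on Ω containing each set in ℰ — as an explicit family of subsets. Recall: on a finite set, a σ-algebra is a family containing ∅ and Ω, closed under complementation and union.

σ(ℰ) (32 sets): { ∅, { x₁ }, { x₂ }, { x₃ }, { x₄ }, { x₅ }, { x₁, x₂ }, { x₁, x₃ }, { x₁, x₄ }, { x₁, x₅ }, { x₂, x₃ }, { x₂, x₄ }, { x₂, x₅ }, { x₃, x₄ }, { x₃, x₅ }, { x₄, x₅ }, { x₁, x₂, x₃ }, { x₁, x₂, x₄ }, { x₁, x₂, x₅ }, { x₁, x₃, x₄ }, { x₁, x₃, x₅ }, { x₁, x₄, x₅ }, { x₂, x₃, x₄ }, { x₂, x₃, x₅ }, { x₂, x₄, x₅ }, { x₃, x₄, x₅ }, { x₁, x₂, x₃, x₄ }, { x₁, x₂, x₃, x₅ }, { x₁, x₂, x₄, x₅ }, { x₁, x₃, x₄, x₅ }, { x₂, x₃, x₄, x₅ }, Ω }

Derivation:
Seed the family with ℰ together with ∅ and Ω: { ∅, { x₁, x₃ }, { x₁, x₄ }, { x₁, x₃, x₄ }, { x₃, x₄, x₅ }, Ω }.
Iteration 1. New:
  { x₁, x₂ }  = Ω∖{ x₃, x₄, x₅ }
  { x₂, x₅ }  = Ω∖{ x₁, x₃, x₄ }
  { x₂, x₃, x₅ }  = Ω∖{ x₁, x₄ }
  { x₂, x₄, x₅ }  = Ω∖{ x₁, x₃ }
  { x₁, x₃, x₄, x₅ }  = { x₃, x₄, x₅ } ∪ { x₁, x₃, x₄ }
Iteration 2 (8 new):
  { x₂ }  = Ω∖{ x₁, x₃, x₄, x₅ }
  { x₁, x₂, x₃ }  = { x₁, x₂ } ∪ { x₁, x₃ }
  { x₁, x₂, x₄ }  = { x₁, x₂ } ∪ { x₁, x₄ }
  { x₁, x₂, x₅ }  = { x₂, x₅ } ∪ { x₁, x₂ }
  { x₁, x₂, x₃, x₄ }  = { x₁, x₂ } ∪ { x₁, x₃, x₄ }
  { x₁, x₂, x₃, x₅ }  = { x₂, x₅ } ∪ { x₁, x₃ }
  { x₁, x₂, x₄, x₅ }  = { x₂, x₅ } ∪ { x₁, x₄ }
  { x₂, x₃, x₄, x₅ }  = { x₂, x₅ } ∪ { x₃, x₄, x₅ }
Iteration 3: 7 new —
  { x₁ }  = Ω∖{ x₂, x₃, x₄, x₅ }
  { x₃ }  = Ω∖{ x₁, x₂, x₄, x₅ }
  { x₄ }  = Ω∖{ x₁, x₂, x₃, x₅ }
  { x₅ }  = Ω∖{ x₁, x₂, x₃, x₄ }
  { x₃, x₄ }  = Ω∖{ x₁, x₂, x₅ }
  { x₃, x₅ }  = Ω∖{ x₁, x₂, x₄ }
  { x₄, x₅ }  = Ω∖{ x₁, x₂, x₃ }
Iteration 4: +6 →
  { x₁, x₅ }  = { x₅ } ∪ { x₁ }
  { x₂, x₃ }  = { x₂ } ∪ { x₃ }
  { x₂, x₄ }  = { x₂ } ∪ { x₄ }
  { x₁, x₃, x₅ }  = { x₅ } ∪ { x₁, x₃ }
  { x₁, x₄, x₅ }  = { x₅ } ∪ { x₁, x₄ }
  { x₂, x₃, x₄ }  = { x₃, x₄ } ∪ { x₂ }
Iteration 5: stable.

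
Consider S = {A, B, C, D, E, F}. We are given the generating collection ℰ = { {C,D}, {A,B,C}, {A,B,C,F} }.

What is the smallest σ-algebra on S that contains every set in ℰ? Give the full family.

Start: ℰ ∪ {∅, S} = { {}, {C,D}, {A,B,C}, {A,B,C,F}, S }.
Pass 1 adds 5:
  {D,E}  = ᶜ of {A,B,C,F}
  {D,E,F}  = ᶜ of {A,B,C}
  {A,B,C,D}  = {C,D} ∪ {A,B,C}
  {A,B,E,F}  = ᶜ of {C,D}
  {A,B,C,D,F}  = {C,D} ∪ {A,B,C,F}
  (now 10)
Pass 2 (7 new):
  {E}  = ᶜ of {A,B,C,D,F}
  {E,F}  = ᶜ of {A,B,C,D}
  {C,D,E}  = {C,D} ∪ {D,E}
  {C,D,E,F}  = {C,D} ∪ {D,E,F}
  {A,B,C,D,E}  = {A,B,C} ∪ {D,E}
  {A,B,C,E,F}  = {A,B,C} ∪ {A,B,E,F}
  {A,B,D,E,F}  = {D,E} ∪ {A,B,E,F}
  (now 17)
Pass 3: 6 new —
  {C}  = ᶜ of {A,B,D,E,F}
  {D}  = ᶜ of {A,B,C,E,F}
  {F}  = ᶜ of {A,B,C,D,E}
  {A,B}  = ᶜ of {C,D,E,F}
  {A,B,F}  = ᶜ of {C,D,E}
  {A,B,C,E}  = {A,B,C} ∪ {E}
  (now 23)
Pass 4. New:
  {C,E}  = {E} ∪ {C}
  {C,F}  = {F} ∪ {C}
  {D,F}  = ᶜ of {A,B,C,E}
  {A,B,D}  = {A,B} ∪ {D}
  {A,B,E}  = {A,B} ∪ {E}
  {C,D,F}  = {C,D} ∪ {F}
  {C,E,F}  = {E,F} ∪ {C}
  {A,B,D,E}  = {A,B} ∪ {D,E}
  {A,B,D,F}  = {D} ∪ {A,B,F}
  (now 32)
Pass 5: already closed under ᶜ and ∪.

Therefore σ(ℰ) = { {}, {C}, {D}, {E}, {F}, {A,B}, {C,D}, {C,E}, {C,F}, {D,E}, {D,F}, {E,F}, {A,B,C}, {A,B,D}, {A,B,E}, {A,B,F}, {C,D,E}, {C,D,F}, {C,E,F}, {D,E,F}, {A,B,C,D}, {A,B,C,E}, {A,B,C,F}, {A,B,D,E}, {A,B,D,F}, {A,B,E,F}, {C,D,E,F}, {A,B,C,D,E}, {A,B,C,D,F}, {A,B,C,E,F}, {A,B,D,E,F}, S } (|σ(ℰ)| = 32).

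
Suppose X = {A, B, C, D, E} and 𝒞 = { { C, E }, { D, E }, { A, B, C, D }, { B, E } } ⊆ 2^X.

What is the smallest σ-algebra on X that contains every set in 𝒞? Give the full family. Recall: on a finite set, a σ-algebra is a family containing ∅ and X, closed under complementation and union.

Seed the family with 𝒞 together with ∅ and X: { {  }, { B, E }, { C, E }, { D, E }, { A, B, C, D }, X }.
Step 1: +7 →
  { E }  = { A, B, C, D }ᶜ
  { A, B, C }  = { D, E }ᶜ
  { A, B, D }  = { C, E }ᶜ
  { A, C, D }  = { B, E }ᶜ
  { B, C, E }  = { B, E } ∪ { C, E }
  { B, D, E }  = { D, E } ∪ { B, E }
  { C, D, E }  = { D, E } ∪ { C, E }
  |family| = 13
Step 2: 7 new —
  { A, B }  = { C, D, E }ᶜ
  { A, C }  = { B, D, E }ᶜ
  { A, D }  = { B, C, E }ᶜ
  { A, B, C, E }  = { B, E } ∪ { A, B, C }
  { A, B, D, E }  = { B, E } ∪ { A, B, D }
  { A, C, D, E }  = { C, D, E } ∪ { A, C, D }
  { B, C, D, E }  = { B, E } ∪ { C, D, E }
  |family| = 20
Step 3 (7 new):
  { A }  = { B, C, D, E }ᶜ
  { B }  = { A, C, D, E }ᶜ
  { C }  = { A, B, D, E }ᶜ
  { D }  = { A, B, C, E }ᶜ
  { A, B, E }  = { B, E } ∪ { A, B }
  { A, C, E }  = { A, C } ∪ { C, E }
  { A, D, E }  = { D, E } ∪ { A, D }
  |family| = 27
Step 4: 4 new —
  { A, E }  = { E } ∪ { A }
  { B, C }  = { A, D, E }ᶜ
  { B, D }  = { A, C, E }ᶜ
  { C, D }  = { A, B, E }ᶜ
  |family| = 31
Step 5: 1 new —
  { B, C, D }  = { A, E }ᶜ
  |family| = 32
Step 6 adds nothing — fixpoint reached.

Hence σ(𝒞) has 32 members: { {  }, { A }, { B }, { C }, { D }, { E }, { A, B }, { A, C }, { A, D }, { A, E }, { B, C }, { B, D }, { B, E }, { C, D }, { C, E }, { D, E }, { A, B, C }, { A, B, D }, { A, B, E }, { A, C, D }, { A, C, E }, { A, D, E }, { B, C, D }, { B, C, E }, { B, D, E }, { C, D, E }, { A, B, C, D }, { A, B, C, E }, { A, B, D, E }, { A, C, D, E }, { B, C, D, E }, X }.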